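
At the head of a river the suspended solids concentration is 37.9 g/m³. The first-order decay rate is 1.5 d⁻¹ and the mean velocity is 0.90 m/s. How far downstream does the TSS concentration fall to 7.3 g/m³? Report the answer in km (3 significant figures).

85.4 km

From C = C₀·e^(−kt), t = ln(C₀/C)/k = ln(37.9/7.3)/1.5 = 1.647/1.5 = 1.098 d.
Distance = v·t = 0.90 m/s × 9.487e+04 s = 8.538e+04 m = 85.38 km.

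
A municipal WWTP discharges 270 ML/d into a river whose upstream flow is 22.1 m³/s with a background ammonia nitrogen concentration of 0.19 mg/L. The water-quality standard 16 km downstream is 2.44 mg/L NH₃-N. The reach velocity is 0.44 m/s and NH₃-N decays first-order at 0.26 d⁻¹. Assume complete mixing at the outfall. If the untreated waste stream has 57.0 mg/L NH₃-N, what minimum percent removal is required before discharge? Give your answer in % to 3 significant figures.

63.8 %

270 ML/d = 3.125 m³/s.
Travel time to the compliance point: t = 1.6e+04/0.44 = 3.636e+04 s = 0.4209 d; decay factor exp(−0.26·0.4209) = 0.8963.
So the concentration just after mixing may be at most 2.44/0.8963 = 2.722 mg/L.
Mass balance: 2.722·25.23 = 3.125·Cₑ + 22.1·0.19.
Cₑ = (68.67 − 4.199) / 3.125 = 20.63 mg/L.
Required removal = 1 − 20.63/57.0 = 63.81 %.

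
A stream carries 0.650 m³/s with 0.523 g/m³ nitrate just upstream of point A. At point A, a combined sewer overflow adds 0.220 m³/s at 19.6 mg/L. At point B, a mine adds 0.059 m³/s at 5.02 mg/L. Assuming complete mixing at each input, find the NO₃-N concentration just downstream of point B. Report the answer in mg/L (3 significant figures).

After input A: C = (0.65·0.523 + 0.22·19.6) / 0.87 = 5.347 mg/L.
After input B: C = (0.87·5.347 + 0.059·5.02) / 0.929 = 5.326 mg/L.

5.33 mg/L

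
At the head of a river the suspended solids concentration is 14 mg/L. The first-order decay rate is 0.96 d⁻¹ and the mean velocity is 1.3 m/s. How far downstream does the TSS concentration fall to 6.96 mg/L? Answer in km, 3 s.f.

81.8 km

From C = C₀·e^(−kt), t = ln(C₀/C)/k = ln(14/6.96)/0.96 = 0.6989/0.96 = 0.728 d.
Distance = v·t = 1.3 m/s × 6.29e+04 s = 8.177e+04 m = 81.77 km.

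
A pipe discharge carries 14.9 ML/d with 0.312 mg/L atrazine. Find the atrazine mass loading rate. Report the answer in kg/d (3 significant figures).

14.9 ML/d = 0.1725 m³/s.
Mass flux = Q·C = 0.1725 m³/s × 0.312 g/m³ = 0.05381 g/s.
= 0.05381 g/s × 86.4 = 4.649 kg/d.

4.65 kg/d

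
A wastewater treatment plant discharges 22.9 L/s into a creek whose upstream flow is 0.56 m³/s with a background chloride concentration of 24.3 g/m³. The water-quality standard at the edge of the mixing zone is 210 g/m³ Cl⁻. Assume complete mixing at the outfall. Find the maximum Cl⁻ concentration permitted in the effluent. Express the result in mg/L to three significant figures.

4750 mg/L

22.9 L/s = 0.0229 m³/s.
Mass balance: 210·0.5829 = 0.0229·Cₑ + 0.56·24.3.
Cₑ = (122.4 − 13.61) / 0.0229 = 4751 mg/L.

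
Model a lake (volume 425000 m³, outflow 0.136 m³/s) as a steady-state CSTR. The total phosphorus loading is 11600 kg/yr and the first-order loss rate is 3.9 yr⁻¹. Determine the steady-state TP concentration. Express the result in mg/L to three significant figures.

Outflow Q = 0.136 m³/s × 3.156e+07 s/yr = 4.292e+06 m³/yr.
Steady-state CSTR mass balance: W = Q·C + k·V·C, so C = W/(Q + kV).
Q + kV = 4.292e+06 + 3.9·425000 = 5.949e+06 m³/yr.
C = 11600/5.949e+06 = 0.00195 kg/m³ = 1.95 mg/L.

1.95 mg/L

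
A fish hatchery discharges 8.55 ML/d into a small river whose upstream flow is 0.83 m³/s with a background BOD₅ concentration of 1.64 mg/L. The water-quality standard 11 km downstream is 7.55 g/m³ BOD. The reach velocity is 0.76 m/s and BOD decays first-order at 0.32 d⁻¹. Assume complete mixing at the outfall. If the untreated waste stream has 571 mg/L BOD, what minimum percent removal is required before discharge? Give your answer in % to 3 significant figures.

8.55 ML/d = 0.09896 m³/s.
Travel time to the compliance point: t = 1.1e+04/0.76 = 1.447e+04 s = 0.1675 d; decay factor exp(−0.32·0.1675) = 0.9478.
So the concentration just after mixing may be at most 7.55/0.9478 = 7.966 mg/L.
Mass balance: 7.966·0.929 = 0.09896·Cₑ + 0.83·1.64.
Cₑ = (7.4 − 1.361) / 0.09896 = 61.02 mg/L.
Required removal = 1 − 61.02/571 = 89.31 %.

89.3 %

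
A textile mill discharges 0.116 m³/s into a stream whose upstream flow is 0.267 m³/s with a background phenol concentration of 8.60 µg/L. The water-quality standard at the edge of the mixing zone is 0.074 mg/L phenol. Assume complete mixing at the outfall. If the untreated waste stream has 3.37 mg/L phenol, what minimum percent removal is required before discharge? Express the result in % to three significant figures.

8.60 µg/L = 0.0086 mg/L.
Mass balance: 0.074·0.383 = 0.116·Cₑ + 0.267·0.0086.
Cₑ = (0.02834 − 0.002296) / 0.116 = 0.2245 mg/L.
Required removal = 1 − 0.2245/3.37 = 93.34 %.

93.3 %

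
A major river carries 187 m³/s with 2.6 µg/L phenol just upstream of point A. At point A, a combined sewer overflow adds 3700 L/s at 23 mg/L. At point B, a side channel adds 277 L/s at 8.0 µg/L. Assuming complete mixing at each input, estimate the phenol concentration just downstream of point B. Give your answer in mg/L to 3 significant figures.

2.6 µg/L = 0.0026 mg/L.
3700 L/s = 3.7 m³/s.
After input A: C = (187·0.0026 + 3.7·23) / 190.7 = 0.4488 mg/L.
277 L/s = 0.277 m³/s.
8.0 µg/L = 0.008 mg/L.
After input B: C = (190.7·0.4488 + 0.277·0.008) / 191 = 0.4482 mg/L.

0.448 mg/L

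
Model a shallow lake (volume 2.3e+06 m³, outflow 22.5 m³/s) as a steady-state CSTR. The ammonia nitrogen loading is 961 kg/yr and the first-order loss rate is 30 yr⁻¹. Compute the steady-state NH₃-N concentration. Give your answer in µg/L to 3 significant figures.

1.23 µg/L

Outflow Q = 22.5 m³/s × 3.156e+07 s/yr = 7.1e+08 m³/yr.
Steady-state CSTR mass balance: W = Q·C + k·V·C, so C = W/(Q + kV).
Q + kV = 7.1e+08 + 30·2.3e+06 = 7.79e+08 m³/yr.
C = 961/7.79e+08 = 1.234e-06 kg/m³ = 0.001234 mg/L = 1.234 µg/L.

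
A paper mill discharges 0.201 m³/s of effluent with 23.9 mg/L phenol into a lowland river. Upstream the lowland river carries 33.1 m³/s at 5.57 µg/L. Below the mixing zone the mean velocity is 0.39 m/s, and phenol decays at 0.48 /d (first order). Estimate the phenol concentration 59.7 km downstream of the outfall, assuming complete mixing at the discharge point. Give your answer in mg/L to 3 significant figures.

5.57 µg/L = 0.00557 mg/L.
After complete mixing, C₀ = (0.201·23.9 + 33.1·0.00557) / 33.3 = 0.1498 mg/L.
Travel time t = 5.97e+04 m / 0.39 m/s = 1.531e+05 s = 1.772 d.
C = 0.1498·exp(−0.48·1.772) = 0.1498·0.4272 = 0.064 mg/L.

0.0640 mg/L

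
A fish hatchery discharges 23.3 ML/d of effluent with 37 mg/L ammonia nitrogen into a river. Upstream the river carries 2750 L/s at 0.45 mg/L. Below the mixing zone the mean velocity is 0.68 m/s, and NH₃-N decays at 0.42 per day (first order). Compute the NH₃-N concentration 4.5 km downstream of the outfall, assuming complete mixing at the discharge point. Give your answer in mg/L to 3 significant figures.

23.3 ML/d = 0.2697 m³/s.
2750 L/s = 2.75 m³/s.
After complete mixing, C₀ = (0.2697·37 + 2.75·0.45) / 3.02 = 3.714 mg/L.
Travel time t = 4500 m / 0.68 m/s = 6618 s = 0.07659 d.
C = 3.714·exp(−0.42·0.07659) = 3.714·0.9683 = 3.597 mg/L.

3.60 mg/L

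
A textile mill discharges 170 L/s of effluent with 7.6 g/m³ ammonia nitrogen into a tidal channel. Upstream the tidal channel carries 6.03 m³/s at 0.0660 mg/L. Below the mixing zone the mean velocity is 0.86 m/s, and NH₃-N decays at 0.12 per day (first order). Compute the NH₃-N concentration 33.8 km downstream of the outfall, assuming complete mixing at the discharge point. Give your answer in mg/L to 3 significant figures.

0.258 mg/L

170 L/s = 0.17 m³/s.
After complete mixing, C₀ = (0.17·7.6 + 6.03·0.066) / 6.2 = 0.2726 mg/L.
Travel time t = 3.38e+04 m / 0.86 m/s = 3.93e+04 s = 0.4549 d.
C = 0.2726·exp(−0.12·0.4549) = 0.2726·0.9469 = 0.2581 mg/L.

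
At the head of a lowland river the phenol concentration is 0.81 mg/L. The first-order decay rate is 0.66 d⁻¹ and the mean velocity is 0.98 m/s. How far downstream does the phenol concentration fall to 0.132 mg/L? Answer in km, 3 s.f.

233 km

From C = C₀·e^(−kt), t = ln(C₀/C)/k = ln(0.81/0.132)/0.66 = 1.814/0.66 = 2.749 d.
Distance = v·t = 0.98 m/s × 2.375e+05 s = 2.327e+05 m = 232.7 km.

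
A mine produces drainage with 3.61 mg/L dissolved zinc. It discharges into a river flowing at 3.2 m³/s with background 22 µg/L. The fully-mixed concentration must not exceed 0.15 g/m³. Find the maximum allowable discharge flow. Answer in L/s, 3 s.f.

118 L/s

22 µg/L = 0.022 mg/L.
Mass balance at complete mixing: C_std·(Q_w + Q_r) = Q_w·C_e + Q_r·C_b.
Rearranging, Q_w = Q_r·(C_std − C_b)/(C_e − C_std) = 3.2·(0.15 − 0.022) / (3.61 − 0.15) = 0.1184 m³/s.
= 118.4 L/s.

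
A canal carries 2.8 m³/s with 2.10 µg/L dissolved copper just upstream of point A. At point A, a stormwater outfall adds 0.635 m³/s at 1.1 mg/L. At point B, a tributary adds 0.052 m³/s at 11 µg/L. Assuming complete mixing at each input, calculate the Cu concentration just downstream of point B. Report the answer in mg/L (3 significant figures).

2.10 µg/L = 0.0021 mg/L.
After input A: C = (2.8·0.0021 + 0.635·1.1) / 3.435 = 0.2051 mg/L.
11 µg/L = 0.011 mg/L.
After input B: C = (3.435·0.2051 + 0.052·0.011) / 3.487 = 0.2022 mg/L.

0.202 mg/L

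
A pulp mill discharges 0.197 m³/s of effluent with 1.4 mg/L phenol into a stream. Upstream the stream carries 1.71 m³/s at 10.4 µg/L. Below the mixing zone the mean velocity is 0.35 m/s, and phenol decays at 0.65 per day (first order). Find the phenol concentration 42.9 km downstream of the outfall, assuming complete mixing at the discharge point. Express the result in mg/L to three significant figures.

10.4 µg/L = 0.0104 mg/L.
After complete mixing, C₀ = (0.197·1.4 + 1.71·0.0104) / 1.907 = 0.154 mg/L.
Travel time t = 4.29e+04 m / 0.35 m/s = 1.226e+05 s = 1.419 d.
C = 0.154·exp(−0.65·1.419) = 0.154·0.3977 = 0.06122 mg/L.

0.0612 mg/L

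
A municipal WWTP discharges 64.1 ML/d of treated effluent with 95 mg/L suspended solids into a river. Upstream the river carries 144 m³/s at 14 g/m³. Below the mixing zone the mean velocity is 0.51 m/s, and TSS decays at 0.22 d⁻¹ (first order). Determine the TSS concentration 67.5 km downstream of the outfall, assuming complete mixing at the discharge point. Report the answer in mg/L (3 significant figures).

10.3 mg/L

64.1 ML/d = 0.7419 m³/s.
After complete mixing, C₀ = (0.7419·95 + 144·14) / 144.7 = 14.42 mg/L.
Travel time t = 6.75e+04 m / 0.51 m/s = 1.324e+05 s = 1.532 d.
C = 14.42·exp(−0.22·1.532) = 14.42·0.7139 = 10.29 mg/L.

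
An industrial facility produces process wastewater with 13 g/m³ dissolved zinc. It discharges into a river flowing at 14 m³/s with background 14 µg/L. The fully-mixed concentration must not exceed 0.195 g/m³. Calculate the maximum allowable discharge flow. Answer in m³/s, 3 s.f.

0.198 m³/s

14 µg/L = 0.014 mg/L.
Mass balance at complete mixing: C_std·(Q_w + Q_r) = Q_w·C_e + Q_r·C_b.
Rearranging, Q_w = Q_r·(C_std − C_b)/(C_e − C_std) = 14·(0.195 − 0.014) / (13 − 0.195) = 0.1979 m³/s.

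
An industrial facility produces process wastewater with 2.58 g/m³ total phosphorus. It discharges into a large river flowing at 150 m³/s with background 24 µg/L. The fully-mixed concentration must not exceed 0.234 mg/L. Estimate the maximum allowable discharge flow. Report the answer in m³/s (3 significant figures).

24 µg/L = 0.024 mg/L.
Mass balance at complete mixing: C_std·(Q_w + Q_r) = Q_w·C_e + Q_r·C_b.
Rearranging, Q_w = Q_r·(C_std − C_b)/(C_e − C_std) = 150·(0.234 − 0.024) / (2.58 − 0.234) = 13.43 m³/s.

13.4 m³/s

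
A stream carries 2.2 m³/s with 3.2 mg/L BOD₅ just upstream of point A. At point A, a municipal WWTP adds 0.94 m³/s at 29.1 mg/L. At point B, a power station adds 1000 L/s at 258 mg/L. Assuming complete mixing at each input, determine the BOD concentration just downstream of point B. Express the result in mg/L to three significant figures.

After input A: C = (2.2·3.2 + 0.94·29.1) / 3.14 = 10.95 mg/L.
1000 L/s = 1 m³/s.
After input B: C = (3.14·10.95 + 1·258) / 4.14 = 70.63 mg/L.

70.6 mg/L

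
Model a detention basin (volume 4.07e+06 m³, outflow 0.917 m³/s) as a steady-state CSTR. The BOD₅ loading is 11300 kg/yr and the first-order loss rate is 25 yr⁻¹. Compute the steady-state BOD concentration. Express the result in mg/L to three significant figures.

0.0865 mg/L

Outflow Q = 0.917 m³/s × 3.156e+07 s/yr = 2.894e+07 m³/yr.
Steady-state CSTR mass balance: W = Q·C + k·V·C, so C = W/(Q + kV).
Q + kV = 2.894e+07 + 25·4.07e+06 = 1.307e+08 m³/yr.
C = 11300/1.307e+08 = 8.647e-05 kg/m³ = 0.08647 mg/L.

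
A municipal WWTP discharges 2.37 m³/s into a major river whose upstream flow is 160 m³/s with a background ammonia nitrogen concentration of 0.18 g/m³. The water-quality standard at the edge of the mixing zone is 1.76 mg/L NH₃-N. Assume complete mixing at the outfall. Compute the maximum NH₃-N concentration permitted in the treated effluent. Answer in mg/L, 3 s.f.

Mass balance: 1.76·162.4 = 2.37·Cₑ + 160·0.18.
Cₑ = (285.8 − 28.8) / 2.37 = 108.4 mg/L.

108 mg/L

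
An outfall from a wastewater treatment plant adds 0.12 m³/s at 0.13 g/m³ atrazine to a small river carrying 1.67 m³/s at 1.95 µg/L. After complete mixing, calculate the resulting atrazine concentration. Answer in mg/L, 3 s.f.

0.0105 mg/L

1.95 µg/L = 0.00195 mg/L.
Flow-weighted mixing gives C = (0.12·0.13 + 1.67·0.00195) / (0.12 + 1.67) = 0.01886/1.79 = 0.01053 mg/L.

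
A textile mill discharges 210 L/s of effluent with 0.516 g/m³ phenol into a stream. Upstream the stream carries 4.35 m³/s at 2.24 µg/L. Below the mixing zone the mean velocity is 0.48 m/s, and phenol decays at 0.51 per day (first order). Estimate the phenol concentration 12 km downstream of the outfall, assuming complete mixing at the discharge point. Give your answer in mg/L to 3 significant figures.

210 L/s = 0.21 m³/s.
2.24 µg/L = 0.00224 mg/L.
After complete mixing, C₀ = (0.21·0.516 + 4.35·0.00224) / 4.56 = 0.0259 mg/L.
Travel time t = 1.2e+04 m / 0.48 m/s = 2.5e+04 s = 0.2894 d.
C = 0.0259·exp(−0.51·0.2894) = 0.0259·0.8628 = 0.02235 mg/L.

0.0223 mg/L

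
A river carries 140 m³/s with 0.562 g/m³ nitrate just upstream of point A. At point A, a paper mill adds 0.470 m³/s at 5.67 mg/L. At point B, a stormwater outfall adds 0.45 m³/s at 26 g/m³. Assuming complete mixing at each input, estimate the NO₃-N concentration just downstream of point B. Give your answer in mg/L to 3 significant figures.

0.660 mg/L

After input A: C = (140·0.562 + 0.47·5.67) / 140.5 = 0.5791 mg/L.
After input B: C = (140.5·0.5791 + 0.45·26) / 140.9 = 0.6603 mg/L.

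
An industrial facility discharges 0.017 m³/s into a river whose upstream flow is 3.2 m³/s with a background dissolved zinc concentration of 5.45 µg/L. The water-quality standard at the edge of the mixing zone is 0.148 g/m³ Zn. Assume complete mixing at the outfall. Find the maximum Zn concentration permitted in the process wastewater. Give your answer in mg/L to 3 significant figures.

5.45 µg/L = 0.00545 mg/L.
Mass balance: 0.148·3.217 = 0.017·Cₑ + 3.2·0.00545.
Cₑ = (0.4761 − 0.01744) / 0.017 = 26.98 mg/L.

27.0 mg/L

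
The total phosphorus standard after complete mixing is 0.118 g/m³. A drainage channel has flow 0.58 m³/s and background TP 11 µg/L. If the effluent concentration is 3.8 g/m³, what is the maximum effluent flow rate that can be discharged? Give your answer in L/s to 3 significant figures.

16.9 L/s

11 µg/L = 0.011 mg/L.
Mass balance at complete mixing: C_std·(Q_w + Q_r) = Q_w·C_e + Q_r·C_b.
Rearranging, Q_w = Q_r·(C_std − C_b)/(C_e − C_std) = 0.58·(0.118 − 0.011) / (3.8 − 0.118) = 0.01685 m³/s.
= 16.85 L/s.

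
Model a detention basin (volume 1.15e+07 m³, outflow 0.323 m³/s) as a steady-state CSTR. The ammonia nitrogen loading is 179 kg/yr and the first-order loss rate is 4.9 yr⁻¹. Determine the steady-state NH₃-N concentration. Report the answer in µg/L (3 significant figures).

Outflow Q = 0.323 m³/s × 3.156e+07 s/yr = 1.019e+07 m³/yr.
Steady-state CSTR mass balance: W = Q·C + k·V·C, so C = W/(Q + kV).
Q + kV = 1.019e+07 + 4.9·1.15e+07 = 6.654e+07 m³/yr.
C = 179/6.654e+07 = 2.69e-06 kg/m³ = 0.00269 mg/L = 2.69 µg/L.

2.69 µg/L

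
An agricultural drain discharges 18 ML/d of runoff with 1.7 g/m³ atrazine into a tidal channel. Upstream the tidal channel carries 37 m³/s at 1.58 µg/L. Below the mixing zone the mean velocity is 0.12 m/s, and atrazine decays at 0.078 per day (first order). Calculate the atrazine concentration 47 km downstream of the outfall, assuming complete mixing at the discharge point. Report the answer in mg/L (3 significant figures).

0.00779 mg/L

18 ML/d = 0.2083 m³/s.
1.58 µg/L = 0.00158 mg/L.
After complete mixing, C₀ = (0.2083·1.7 + 37·0.00158) / 37.21 = 0.01109 mg/L.
Travel time t = 4.7e+04 m / 0.12 m/s = 3.917e+05 s = 4.533 d.
C = 0.01109·exp(−0.078·4.533) = 0.01109·0.7022 = 0.007787 mg/L.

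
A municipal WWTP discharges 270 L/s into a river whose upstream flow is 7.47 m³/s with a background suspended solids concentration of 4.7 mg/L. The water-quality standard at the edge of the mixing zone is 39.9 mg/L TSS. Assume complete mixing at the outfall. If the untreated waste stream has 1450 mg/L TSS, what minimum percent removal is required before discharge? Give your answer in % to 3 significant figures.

30.1 %

270 L/s = 0.27 m³/s.
Mass balance: 39.9·7.74 = 0.27·Cₑ + 7.47·4.7.
Cₑ = (308.8 − 35.11) / 0.27 = 1014 mg/L.
Required removal = 1 − 1014/1450 = 30.09 %.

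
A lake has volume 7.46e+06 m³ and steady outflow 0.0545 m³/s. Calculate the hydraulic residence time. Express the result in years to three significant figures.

4.34 yr

Q = 0.0545 m³/s × 3.156e+07 s/yr = 1.72e+06 m³/yr.
Hydraulic residence time τ = V/Q = 7.46e+06/1.72e+06 = 4.337 yr.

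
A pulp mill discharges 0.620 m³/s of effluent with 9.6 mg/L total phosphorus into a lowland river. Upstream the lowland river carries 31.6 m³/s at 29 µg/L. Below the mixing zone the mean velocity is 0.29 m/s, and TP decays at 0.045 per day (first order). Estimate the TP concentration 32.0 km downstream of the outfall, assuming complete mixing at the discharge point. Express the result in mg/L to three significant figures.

29 µg/L = 0.029 mg/L.
After complete mixing, C₀ = (0.62·9.6 + 31.6·0.029) / 32.22 = 0.2132 mg/L.
Travel time t = 3.2e+04 m / 0.29 m/s = 1.103e+05 s = 1.277 d.
C = 0.2132·exp(−0.045·1.277) = 0.2132·0.9441 = 0.2013 mg/L.

0.201 mg/L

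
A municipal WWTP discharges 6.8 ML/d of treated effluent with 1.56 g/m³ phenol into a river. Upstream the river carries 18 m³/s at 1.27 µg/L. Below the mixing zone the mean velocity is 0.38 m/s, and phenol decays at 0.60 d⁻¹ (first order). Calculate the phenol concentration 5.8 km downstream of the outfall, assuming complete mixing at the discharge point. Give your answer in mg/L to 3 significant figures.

6.8 ML/d = 0.0787 m³/s.
1.27 µg/L = 0.00127 mg/L.
After complete mixing, C₀ = (0.0787·1.56 + 18·0.00127) / 18.08 = 0.008056 mg/L.
Travel time t = 5800 m / 0.38 m/s = 1.526e+04 s = 0.1767 d.
C = 0.008056·exp(−0.60·0.1767) = 0.008056·0.8994 = 0.007246 mg/L.

0.00725 mg/L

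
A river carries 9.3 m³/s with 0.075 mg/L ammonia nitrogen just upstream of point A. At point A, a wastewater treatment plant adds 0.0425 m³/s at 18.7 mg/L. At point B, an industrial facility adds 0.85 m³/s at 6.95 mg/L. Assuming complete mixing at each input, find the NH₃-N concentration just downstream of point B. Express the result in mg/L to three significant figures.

0.726 mg/L

After input A: C = (9.3·0.075 + 0.0425·18.7) / 9.343 = 0.1597 mg/L.
After input B: C = (9.343·0.1597 + 0.85·6.95) / 10.19 = 0.726 mg/L.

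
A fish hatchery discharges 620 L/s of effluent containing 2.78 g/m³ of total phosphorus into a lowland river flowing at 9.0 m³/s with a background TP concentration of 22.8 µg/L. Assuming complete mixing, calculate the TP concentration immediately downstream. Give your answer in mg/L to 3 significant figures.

0.200 mg/L

620 L/s = 0.62 m³/s.
22.8 µg/L = 0.0228 mg/L.
By mass balance at complete mixing, C = (0.62·2.78 + 9·0.0228) / (0.62 + 9) = 1.929/9.62 = 0.2005 mg/L.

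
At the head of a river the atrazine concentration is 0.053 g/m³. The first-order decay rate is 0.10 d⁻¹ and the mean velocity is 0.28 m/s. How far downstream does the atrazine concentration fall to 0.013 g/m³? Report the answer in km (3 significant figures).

340 km

From C = C₀·e^(−kt), t = ln(C₀/C)/k = ln(0.053/0.013)/0.10 = 1.405/0.10 = 14.05 d.
Distance = v·t = 0.28 m/s × 1.214e+06 s = 3.4e+05 m = 340 km.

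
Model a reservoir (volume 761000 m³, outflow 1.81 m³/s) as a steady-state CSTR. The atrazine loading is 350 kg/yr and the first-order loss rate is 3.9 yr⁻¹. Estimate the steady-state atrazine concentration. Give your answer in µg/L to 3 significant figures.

5.82 µg/L

Outflow Q = 1.81 m³/s × 3.156e+07 s/yr = 5.712e+07 m³/yr.
Steady-state CSTR mass balance: W = Q·C + k·V·C, so C = W/(Q + kV).
Q + kV = 5.712e+07 + 3.9·761000 = 6.009e+07 m³/yr.
C = 350/6.009e+07 = 5.825e-06 kg/m³ = 0.005825 mg/L = 5.825 µg/L.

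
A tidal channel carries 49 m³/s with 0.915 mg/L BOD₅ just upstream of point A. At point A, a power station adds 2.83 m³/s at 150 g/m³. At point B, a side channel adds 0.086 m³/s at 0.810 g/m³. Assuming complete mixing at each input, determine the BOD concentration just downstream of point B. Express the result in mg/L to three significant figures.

9.04 mg/L

After input A: C = (49·0.915 + 2.83·150) / 51.83 = 9.055 mg/L.
After input B: C = (51.83·9.055 + 0.086·0.81) / 51.92 = 9.042 mg/L.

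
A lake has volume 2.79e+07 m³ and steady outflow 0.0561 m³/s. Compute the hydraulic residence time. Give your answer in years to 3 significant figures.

15.8 yr

Q = 0.0561 m³/s × 3.156e+07 s/yr = 1.77e+06 m³/yr.
Hydraulic residence time τ = V/Q = 2.79e+07/1.77e+06 = 15.76 yr.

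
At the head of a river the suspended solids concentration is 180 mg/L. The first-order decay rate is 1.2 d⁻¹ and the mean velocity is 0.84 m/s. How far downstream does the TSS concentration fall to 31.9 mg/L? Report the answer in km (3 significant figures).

From C = C₀·e^(−kt), t = ln(C₀/C)/k = ln(180/31.9)/1.2 = 1.73/1.2 = 1.442 d.
Distance = v·t = 0.84 m/s × 1.246e+05 s = 1.047e+05 m = 104.7 km.

105 km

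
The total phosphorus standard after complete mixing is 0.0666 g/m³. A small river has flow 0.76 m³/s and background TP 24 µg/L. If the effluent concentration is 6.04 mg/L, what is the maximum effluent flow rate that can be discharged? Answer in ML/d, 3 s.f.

24 µg/L = 0.024 mg/L.
Mass balance at complete mixing: C_std·(Q_w + Q_r) = Q_w·C_e + Q_r·C_b.
Rearranging, Q_w = Q_r·(C_std − C_b)/(C_e − C_std) = 0.76·(0.0666 − 0.024) / (6.04 − 0.0666) = 0.00542 m³/s.
= 0.4683 ML/d.

0.468 ML/d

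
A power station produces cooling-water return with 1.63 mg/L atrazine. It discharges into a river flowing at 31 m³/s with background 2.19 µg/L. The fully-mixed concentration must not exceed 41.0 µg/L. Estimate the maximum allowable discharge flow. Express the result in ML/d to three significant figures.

2.19 µg/L = 0.00219 mg/L.
41.0 µg/L = 0.041 mg/L.
Mass balance at complete mixing: C_std·(Q_w + Q_r) = Q_w·C_e + Q_r·C_b.
Rearranging, Q_w = Q_r·(C_std − C_b)/(C_e − C_std) = 31·(0.041 − 0.00219) / (1.63 − 0.041) = 0.7571 m³/s.
= 65.42 ML/d.

65.4 ML/d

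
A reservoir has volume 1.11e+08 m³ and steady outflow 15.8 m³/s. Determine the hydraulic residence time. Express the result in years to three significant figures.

0.223 yr

Q = 15.8 m³/s × 3.156e+07 s/yr = 4.986e+08 m³/yr.
Hydraulic residence time τ = V/Q = 1.11e+08/4.986e+08 = 0.2226 yr.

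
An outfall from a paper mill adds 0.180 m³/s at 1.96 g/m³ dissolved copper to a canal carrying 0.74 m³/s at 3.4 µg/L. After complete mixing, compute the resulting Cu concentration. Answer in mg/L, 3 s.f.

3.4 µg/L = 0.0034 mg/L.
By mass balance at complete mixing, C = (0.18·1.96 + 0.74·0.0034) / (0.18 + 0.74) = 0.3553/0.92 = 0.3862 mg/L.

0.386 mg/L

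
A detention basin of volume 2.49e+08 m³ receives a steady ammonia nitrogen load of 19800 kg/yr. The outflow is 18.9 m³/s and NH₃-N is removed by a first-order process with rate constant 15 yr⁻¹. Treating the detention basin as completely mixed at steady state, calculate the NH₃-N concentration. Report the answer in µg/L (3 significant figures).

4.57 µg/L

Outflow Q = 18.9 m³/s × 3.156e+07 s/yr = 5.964e+08 m³/yr.
Steady-state CSTR mass balance: W = Q·C + k·V·C, so C = W/(Q + kV).
Q + kV = 5.964e+08 + 15·2.49e+08 = 4.331e+09 m³/yr.
C = 19800/4.331e+09 = 4.571e-06 kg/m³ = 0.004571 mg/L = 4.571 µg/L.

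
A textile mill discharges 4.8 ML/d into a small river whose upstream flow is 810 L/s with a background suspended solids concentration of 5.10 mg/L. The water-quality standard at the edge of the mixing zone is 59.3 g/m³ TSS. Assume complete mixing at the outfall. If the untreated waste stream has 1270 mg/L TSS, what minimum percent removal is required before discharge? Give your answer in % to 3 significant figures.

33.1 %

4.8 ML/d = 0.05556 m³/s.
810 L/s = 0.81 m³/s.
Mass balance: 59.3·0.8656 = 0.05556·Cₑ + 0.81·5.1.
Cₑ = (51.33 − 4.131) / 0.05556 = 849.5 mg/L.
Required removal = 1 − 849.5/1270 = 33.11 %.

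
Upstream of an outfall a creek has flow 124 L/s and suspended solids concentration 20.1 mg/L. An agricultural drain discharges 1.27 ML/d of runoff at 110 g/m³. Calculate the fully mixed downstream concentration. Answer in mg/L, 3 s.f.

1.27 ML/d = 0.0147 m³/s.
124 L/s = 0.124 m³/s.
By mass balance at complete mixing, C = (0.0147·110 + 0.124·20.1) / (0.0147 + 0.124) = 4.109/0.1387 = 29.63 mg/L.

29.6 mg/L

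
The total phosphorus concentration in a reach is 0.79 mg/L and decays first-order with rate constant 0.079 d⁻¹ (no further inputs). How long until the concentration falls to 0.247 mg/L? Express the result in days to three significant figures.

t = ln(C₀/C)/k = ln(0.79/0.247)/0.079 = 1.163/0.079 = 14.72 d.

14.7 d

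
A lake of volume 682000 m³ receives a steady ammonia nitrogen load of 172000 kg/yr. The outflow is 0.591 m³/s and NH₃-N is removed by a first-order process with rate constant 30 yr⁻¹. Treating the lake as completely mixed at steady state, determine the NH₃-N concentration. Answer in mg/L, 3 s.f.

Outflow Q = 0.591 m³/s × 3.156e+07 s/yr = 1.865e+07 m³/yr.
Steady-state CSTR mass balance: W = Q·C + k·V·C, so C = W/(Q + kV).
Q + kV = 1.865e+07 + 30·682000 = 3.911e+07 m³/yr.
C = 172000/3.911e+07 = 0.004398 kg/m³ = 4.398 mg/L.

4.40 mg/L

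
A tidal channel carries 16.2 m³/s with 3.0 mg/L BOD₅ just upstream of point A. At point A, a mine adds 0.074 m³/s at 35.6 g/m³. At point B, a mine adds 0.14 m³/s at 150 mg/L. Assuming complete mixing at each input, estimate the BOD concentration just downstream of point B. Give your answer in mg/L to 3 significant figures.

4.40 mg/L

After input A: C = (16.2·3 + 0.074·35.6) / 16.27 = 3.148 mg/L.
After input B: C = (16.27·3.148 + 0.14·150) / 16.41 = 4.401 mg/L.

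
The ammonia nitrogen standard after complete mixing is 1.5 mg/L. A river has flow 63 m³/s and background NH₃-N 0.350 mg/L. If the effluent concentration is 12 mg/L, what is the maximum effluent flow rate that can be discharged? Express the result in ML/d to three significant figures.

596 ML/d

Mass balance at complete mixing: C_std·(Q_w + Q_r) = Q_w·C_e + Q_r·C_b.
Rearranging, Q_w = Q_r·(C_std − C_b)/(C_e − C_std) = 63·(1.5 − 0.35) / (12 − 1.5) = 6.9 m³/s.
= 596.2 ML/d.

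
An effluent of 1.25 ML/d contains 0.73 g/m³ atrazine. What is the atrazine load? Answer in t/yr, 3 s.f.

1.25 ML/d = 0.01447 m³/s.
Mass flux = Q·C = 0.01447 m³/s × 0.73 g/m³ = 0.01056 g/s.
= 0.01056 g/s × 31.56 = 0.3333 t/yr.

0.333 t/yr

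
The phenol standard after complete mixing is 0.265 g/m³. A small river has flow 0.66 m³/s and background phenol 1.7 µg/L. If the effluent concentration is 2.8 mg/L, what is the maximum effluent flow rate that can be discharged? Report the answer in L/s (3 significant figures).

1.7 µg/L = 0.0017 mg/L.
Mass balance at complete mixing: C_std·(Q_w + Q_r) = Q_w·C_e + Q_r·C_b.
Rearranging, Q_w = Q_r·(C_std − C_b)/(C_e − C_std) = 0.66·(0.265 − 0.0017) / (2.8 − 0.265) = 0.06855 m³/s.
= 68.55 L/s.

68.6 L/s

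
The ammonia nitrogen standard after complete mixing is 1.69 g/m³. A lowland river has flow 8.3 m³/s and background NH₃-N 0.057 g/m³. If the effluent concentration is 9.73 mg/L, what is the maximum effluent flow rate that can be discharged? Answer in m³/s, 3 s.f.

Mass balance at complete mixing: C_std·(Q_w + Q_r) = Q_w·C_e + Q_r·C_b.
Rearranging, Q_w = Q_r·(C_std − C_b)/(C_e − C_std) = 8.3·(1.69 − 0.057) / (9.73 − 1.69) = 1.686 m³/s.

1.69 m³/s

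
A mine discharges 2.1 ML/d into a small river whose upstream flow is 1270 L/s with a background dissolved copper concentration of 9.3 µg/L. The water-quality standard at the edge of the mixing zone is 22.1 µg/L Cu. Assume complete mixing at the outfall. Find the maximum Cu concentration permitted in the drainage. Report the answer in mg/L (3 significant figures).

0.691 mg/L

2.1 ML/d = 0.02431 m³/s.
1270 L/s = 1.27 m³/s.
9.3 µg/L = 0.0093 mg/L.
22.1 µg/L = 0.0221 mg/L.
Mass balance: 0.0221·1.294 = 0.02431·Cₑ + 1.27·0.0093.
Cₑ = (0.0286 − 0.01181) / 0.02431 = 0.6909 mg/L.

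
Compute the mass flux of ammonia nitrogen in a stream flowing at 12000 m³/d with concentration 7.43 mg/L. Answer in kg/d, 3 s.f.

12000 m³/d = 0.1389 m³/s.
Mass flux = Q·C = 0.1389 m³/s × 7.43 g/m³ = 1.032 g/s.
= 1.032 g/s × 86.4 = 89.16 kg/d.

89.2 kg/d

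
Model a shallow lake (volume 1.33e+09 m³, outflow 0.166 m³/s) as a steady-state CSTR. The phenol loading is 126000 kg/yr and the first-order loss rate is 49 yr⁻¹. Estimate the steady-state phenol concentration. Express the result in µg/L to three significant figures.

Outflow Q = 0.166 m³/s × 3.156e+07 s/yr = 5.239e+06 m³/yr.
Steady-state CSTR mass balance: W = Q·C + k·V·C, so C = W/(Q + kV).
Q + kV = 5.239e+06 + 49·1.33e+09 = 6.518e+10 m³/yr.
C = 126000/6.518e+10 = 1.933e-06 kg/m³ = 0.001933 mg/L = 1.933 µg/L.

1.93 µg/L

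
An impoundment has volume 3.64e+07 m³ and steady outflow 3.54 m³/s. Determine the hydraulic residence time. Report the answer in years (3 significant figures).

0.326 yr

Q = 3.54 m³/s × 3.156e+07 s/yr = 1.117e+08 m³/yr.
Hydraulic residence time τ = V/Q = 3.64e+07/1.117e+08 = 0.3258 yr.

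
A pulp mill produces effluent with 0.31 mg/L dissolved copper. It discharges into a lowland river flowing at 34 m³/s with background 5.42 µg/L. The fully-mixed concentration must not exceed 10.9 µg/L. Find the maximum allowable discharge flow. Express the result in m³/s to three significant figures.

5.42 µg/L = 0.00542 mg/L.
10.9 µg/L = 0.0109 mg/L.
Mass balance at complete mixing: C_std·(Q_w + Q_r) = Q_w·C_e + Q_r·C_b.
Rearranging, Q_w = Q_r·(C_std − C_b)/(C_e − C_std) = 34·(0.0109 − 0.00542) / (0.31 − 0.0109) = 0.6229 m³/s.

0.623 m³/s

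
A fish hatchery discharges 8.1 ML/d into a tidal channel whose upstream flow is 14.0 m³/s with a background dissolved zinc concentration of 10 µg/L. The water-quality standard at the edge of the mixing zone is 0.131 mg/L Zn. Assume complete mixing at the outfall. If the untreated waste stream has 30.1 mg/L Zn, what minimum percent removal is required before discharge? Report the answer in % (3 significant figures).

8.1 ML/d = 0.09375 m³/s.
10 µg/L = 0.01 mg/L.
Mass balance: 0.131·14.09 = 0.09375·Cₑ + 14·0.01.
Cₑ = (1.846 − 0.14) / 0.09375 = 18.2 mg/L.
Required removal = 1 − 18.2/30.1 = 39.53 %.

39.5 %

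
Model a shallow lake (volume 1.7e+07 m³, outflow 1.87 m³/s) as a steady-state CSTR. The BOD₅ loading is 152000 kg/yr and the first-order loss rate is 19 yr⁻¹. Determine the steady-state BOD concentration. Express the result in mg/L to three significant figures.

Outflow Q = 1.87 m³/s × 3.156e+07 s/yr = 5.901e+07 m³/yr.
Steady-state CSTR mass balance: W = Q·C + k·V·C, so C = W/(Q + kV).
Q + kV = 5.901e+07 + 19·1.7e+07 = 3.82e+08 m³/yr.
C = 152000/3.82e+08 = 0.0003979 kg/m³ = 0.3979 mg/L.

0.398 mg/L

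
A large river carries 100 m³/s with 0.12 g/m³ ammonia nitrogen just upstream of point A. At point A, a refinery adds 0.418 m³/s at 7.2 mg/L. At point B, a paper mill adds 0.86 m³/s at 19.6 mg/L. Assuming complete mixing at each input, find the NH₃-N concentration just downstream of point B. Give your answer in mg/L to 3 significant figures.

After input A: C = (100·0.12 + 0.418·7.2) / 100.4 = 0.1495 mg/L.
After input B: C = (100.4·0.1495 + 0.86·19.6) / 101.3 = 0.3146 mg/L.

0.315 mg/L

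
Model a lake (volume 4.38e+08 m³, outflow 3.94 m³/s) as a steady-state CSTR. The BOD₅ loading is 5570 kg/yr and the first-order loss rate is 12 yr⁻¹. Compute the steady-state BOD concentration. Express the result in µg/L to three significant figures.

Outflow Q = 3.94 m³/s × 3.156e+07 s/yr = 1.243e+08 m³/yr.
Steady-state CSTR mass balance: W = Q·C + k·V·C, so C = W/(Q + kV).
Q + kV = 1.243e+08 + 12·4.38e+08 = 5.38e+09 m³/yr.
C = 5570/5.38e+09 = 1.035e-06 kg/m³ = 0.001035 mg/L = 1.035 µg/L.

1.04 µg/L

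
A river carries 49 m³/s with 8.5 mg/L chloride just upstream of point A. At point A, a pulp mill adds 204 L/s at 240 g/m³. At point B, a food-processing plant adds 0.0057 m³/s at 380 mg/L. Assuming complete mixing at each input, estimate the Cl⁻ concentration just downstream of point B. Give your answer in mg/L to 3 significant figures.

9.50 mg/L

204 L/s = 0.204 m³/s.
After input A: C = (49·8.5 + 0.204·240) / 49.2 = 9.46 mg/L.
After input B: C = (49.2·9.46 + 0.0057·380) / 49.21 = 9.503 mg/L.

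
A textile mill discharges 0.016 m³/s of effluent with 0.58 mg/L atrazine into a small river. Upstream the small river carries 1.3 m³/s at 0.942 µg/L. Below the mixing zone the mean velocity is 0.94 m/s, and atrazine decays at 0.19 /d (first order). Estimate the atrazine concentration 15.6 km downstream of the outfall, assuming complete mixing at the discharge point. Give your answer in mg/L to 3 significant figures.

0.942 µg/L = 0.000942 mg/L.
After complete mixing, C₀ = (0.016·0.58 + 1.3·0.000942) / 1.316 = 0.007982 mg/L.
Travel time t = 1.56e+04 m / 0.94 m/s = 1.66e+04 s = 0.1921 d.
C = 0.007982·exp(−0.19·0.1921) = 0.007982·0.9642 = 0.007696 mg/L.

0.00770 mg/L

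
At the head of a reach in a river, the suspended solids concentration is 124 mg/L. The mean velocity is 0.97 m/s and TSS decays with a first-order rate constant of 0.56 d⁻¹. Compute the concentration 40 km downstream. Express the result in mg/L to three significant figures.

94.9 mg/L

Travel time t = 40 km / 0.97 m/s = 4e+04/0.97 = 4.124e+04 s = 0.4773 d.
First-order decay: C = 124·exp(−0.56·0.4773) = 124·0.7655 = 94.92 mg/L.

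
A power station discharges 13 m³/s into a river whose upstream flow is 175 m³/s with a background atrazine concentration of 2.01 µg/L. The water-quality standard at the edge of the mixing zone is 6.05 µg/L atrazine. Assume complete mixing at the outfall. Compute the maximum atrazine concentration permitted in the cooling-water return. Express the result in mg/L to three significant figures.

2.01 µg/L = 0.00201 mg/L.
6.05 µg/L = 0.00605 mg/L.
Mass balance: 0.00605·188 = 13·Cₑ + 175·0.00201.
Cₑ = (1.137 − 0.3517) / 13 = 0.06043 mg/L.

0.0604 mg/L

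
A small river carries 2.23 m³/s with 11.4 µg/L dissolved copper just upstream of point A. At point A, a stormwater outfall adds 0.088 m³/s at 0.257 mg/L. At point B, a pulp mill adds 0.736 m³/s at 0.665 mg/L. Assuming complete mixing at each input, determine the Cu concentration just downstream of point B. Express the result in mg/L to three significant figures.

0.176 mg/L

11.4 µg/L = 0.0114 mg/L.
After input A: C = (2.23·0.0114 + 0.088·0.257) / 2.318 = 0.02072 mg/L.
After input B: C = (2.318·0.02072 + 0.736·0.665) / 3.054 = 0.176 mg/L.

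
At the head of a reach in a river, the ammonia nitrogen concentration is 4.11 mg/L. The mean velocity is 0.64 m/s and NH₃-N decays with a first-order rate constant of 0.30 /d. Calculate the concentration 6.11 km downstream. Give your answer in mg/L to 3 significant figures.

Travel time t = 6.11 km / 0.64 m/s = 6110/0.64 = 9547 s = 0.1105 d.
First-order decay: C = 4.11·exp(−0.30·0.1105) = 4.11·0.9674 = 3.976 mg/L.

3.98 mg/L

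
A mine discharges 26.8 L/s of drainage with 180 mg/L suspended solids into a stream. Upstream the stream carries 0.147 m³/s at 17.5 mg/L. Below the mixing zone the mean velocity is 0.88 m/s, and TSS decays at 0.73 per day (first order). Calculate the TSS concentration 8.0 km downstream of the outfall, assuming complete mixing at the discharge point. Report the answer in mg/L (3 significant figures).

26.8 L/s = 0.0268 m³/s.
After complete mixing, C₀ = (0.0268·180 + 0.147·17.5) / 0.1738 = 42.56 mg/L.
Travel time t = 8000 m / 0.88 m/s = 9091 s = 0.1052 d.
C = 42.56·exp(−0.73·0.1052) = 42.56·0.9261 = 39.41 mg/L.

39.4 mg/L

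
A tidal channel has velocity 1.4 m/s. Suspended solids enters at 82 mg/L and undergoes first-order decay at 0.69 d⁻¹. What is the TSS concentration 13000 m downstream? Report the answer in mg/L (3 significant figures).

Travel time t = 13000 m / 1.4 m/s = 1.3e+04/1.4 = 9286 s = 0.1075 d.
First-order decay: C = 82·exp(−0.69·0.1075) = 82·0.9285 = 76.14 mg/L.

76.1 mg/L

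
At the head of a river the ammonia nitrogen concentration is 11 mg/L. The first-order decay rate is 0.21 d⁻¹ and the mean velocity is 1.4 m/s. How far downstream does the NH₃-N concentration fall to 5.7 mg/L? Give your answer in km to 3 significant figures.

379 km

From C = C₀·e^(−kt), t = ln(C₀/C)/k = ln(11/5.7)/0.21 = 0.6574/0.21 = 3.131 d.
Distance = v·t = 1.4 m/s × 2.705e+05 s = 3.787e+05 m = 378.7 km.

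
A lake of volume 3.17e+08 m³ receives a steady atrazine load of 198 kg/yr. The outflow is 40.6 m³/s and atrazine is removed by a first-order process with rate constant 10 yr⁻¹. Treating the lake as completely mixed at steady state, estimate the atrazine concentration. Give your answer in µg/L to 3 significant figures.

Outflow Q = 40.6 m³/s × 3.156e+07 s/yr = 1.281e+09 m³/yr.
Steady-state CSTR mass balance: W = Q·C + k·V·C, so C = W/(Q + kV).
Q + kV = 1.281e+09 + 10·3.17e+08 = 4.451e+09 m³/yr.
C = 198/4.451e+09 = 4.448e-08 kg/m³ = 4.448e-05 mg/L = 0.04448 µg/L.

0.0445 µg/L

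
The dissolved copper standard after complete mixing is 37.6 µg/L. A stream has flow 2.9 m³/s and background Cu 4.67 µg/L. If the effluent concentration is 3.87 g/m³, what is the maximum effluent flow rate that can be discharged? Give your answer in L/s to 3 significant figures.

4.67 µg/L = 0.00467 mg/L.
37.6 µg/L = 0.0376 mg/L.
Mass balance at complete mixing: C_std·(Q_w + Q_r) = Q_w·C_e + Q_r·C_b.
Rearranging, Q_w = Q_r·(C_std − C_b)/(C_e − C_std) = 2.9·(0.0376 − 0.00467) / (3.87 − 0.0376) = 0.02492 m³/s.
= 24.92 L/s.

24.9 L/s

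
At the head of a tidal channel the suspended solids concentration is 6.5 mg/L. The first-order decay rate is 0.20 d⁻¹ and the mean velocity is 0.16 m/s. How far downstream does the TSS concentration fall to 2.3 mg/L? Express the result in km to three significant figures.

71.8 km

From C = C₀·e^(−kt), t = ln(C₀/C)/k = ln(6.5/2.3)/0.20 = 1.039/0.20 = 5.194 d.
Distance = v·t = 0.16 m/s × 4.488e+05 s = 7.181e+04 m = 71.81 km.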